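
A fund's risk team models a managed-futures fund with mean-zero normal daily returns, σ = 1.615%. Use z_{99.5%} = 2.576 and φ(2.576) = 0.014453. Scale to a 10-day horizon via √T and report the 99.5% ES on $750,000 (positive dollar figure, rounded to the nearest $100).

$110,700

σ_{10d} = 1.615% × √10 = 5.107%.
ES multiplier = φ(z)/(1−α) = 0.014453/0.005 = 2.891.
ES = 5.107% × 2.891 = 14.764%; on $750,000: $110,730.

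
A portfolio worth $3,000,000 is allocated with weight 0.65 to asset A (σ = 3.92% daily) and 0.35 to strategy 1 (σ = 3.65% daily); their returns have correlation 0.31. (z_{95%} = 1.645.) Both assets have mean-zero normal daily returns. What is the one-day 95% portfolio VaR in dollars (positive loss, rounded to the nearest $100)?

σ_p² = 0.65²·3.92² + 0.35²·3.65² + 2·0.31·0.65·0.35·3.92·3.65 = 10.1425 (%²).
σ_p = √10.1425 = 3.185%.
VaR = 1.645 × 3.185% = 5.239%; on $3,000,000 that is $157,170.

$157,200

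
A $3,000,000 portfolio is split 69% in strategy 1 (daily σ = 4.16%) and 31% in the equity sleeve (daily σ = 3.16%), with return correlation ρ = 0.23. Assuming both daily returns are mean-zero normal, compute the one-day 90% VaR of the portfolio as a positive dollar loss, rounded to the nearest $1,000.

$125,000

σ_p² = 0.69²·4.16² + 0.31²·3.16² + 2·0.23·0.69·0.31·4.16·3.16 = 10.4923 (%²).
σ_p = √10.4923 = 3.239%.
At 90%, z = 1.282.
VaR = 1.282 × 3.239% = 4.152%; on $3,000,000 that is $124,560.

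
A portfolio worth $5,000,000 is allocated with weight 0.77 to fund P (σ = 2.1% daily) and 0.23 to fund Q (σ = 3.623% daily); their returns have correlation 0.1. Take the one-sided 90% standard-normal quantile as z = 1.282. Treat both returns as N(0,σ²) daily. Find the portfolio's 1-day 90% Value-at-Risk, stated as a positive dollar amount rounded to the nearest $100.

σ_p² = 0.77²·2.1² + 0.23²·3.623² + 2·0.1·0.77·0.23·2.1·3.623 = 3.5785 (%²).
σ_p = √3.5785 = 1.892%.
VaR = 1.282 × 1.892% = 2.426%; on $5,000,000 that is $121,300.

$121,300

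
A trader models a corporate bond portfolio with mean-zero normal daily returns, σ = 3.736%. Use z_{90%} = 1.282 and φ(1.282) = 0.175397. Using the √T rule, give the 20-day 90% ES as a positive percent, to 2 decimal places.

σ_{20d} = 3.736% × √20 = 16.708%.
ES multiplier = φ(z)/(1−α) = 0.175397/0.1 = 1.754.
ES = 16.708% × 1.754 = 29.306%.

29.31%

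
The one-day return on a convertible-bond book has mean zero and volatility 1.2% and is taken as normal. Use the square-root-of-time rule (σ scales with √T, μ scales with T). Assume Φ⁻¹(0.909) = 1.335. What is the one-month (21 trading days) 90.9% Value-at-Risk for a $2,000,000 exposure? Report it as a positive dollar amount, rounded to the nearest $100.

$146,800

σ_{21d} = 1.2% × √21 = 5.499%.
VaR = 1.335 × 5.499% = 7.341%.
On $2,000,000: 0.07341 × $2,000,000 = $146,820.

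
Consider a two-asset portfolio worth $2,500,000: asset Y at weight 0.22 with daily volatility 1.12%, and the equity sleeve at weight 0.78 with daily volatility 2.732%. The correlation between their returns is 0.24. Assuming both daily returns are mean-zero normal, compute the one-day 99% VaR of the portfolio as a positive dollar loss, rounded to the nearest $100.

σ_p² = 0.22²·1.12² + 0.78²·2.732² + 2·0.24·0.22·0.78·1.12·2.732 = 4.8537 (%²).
σ_p = √4.8537 = 2.203%.
At 99%, z = 2.326.
VaR = 2.326 × 2.203% = 5.124%; on $2,500,000 that is $128,100.

$128,100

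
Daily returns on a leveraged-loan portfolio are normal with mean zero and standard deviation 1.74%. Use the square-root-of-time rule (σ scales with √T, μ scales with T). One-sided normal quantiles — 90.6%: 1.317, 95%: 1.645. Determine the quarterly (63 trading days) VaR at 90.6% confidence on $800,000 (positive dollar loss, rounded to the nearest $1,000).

σ_{63d} = 1.74% × √63 = 13.811%.
VaR = 1.317 × 13.811% = 18.189%.
On $800,000: 0.18189 × $800,000 = $145,512.

$146,000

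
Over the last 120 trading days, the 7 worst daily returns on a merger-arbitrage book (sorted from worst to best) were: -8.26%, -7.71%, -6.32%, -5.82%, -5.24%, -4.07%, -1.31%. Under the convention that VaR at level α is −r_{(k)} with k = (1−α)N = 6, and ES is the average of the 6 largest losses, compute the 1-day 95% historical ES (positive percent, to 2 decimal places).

The 6 worst returns sum to -37.42%.
ES = −(-37.42%) / 6 = 6.2366…% ≈ 6.24%.

6.24%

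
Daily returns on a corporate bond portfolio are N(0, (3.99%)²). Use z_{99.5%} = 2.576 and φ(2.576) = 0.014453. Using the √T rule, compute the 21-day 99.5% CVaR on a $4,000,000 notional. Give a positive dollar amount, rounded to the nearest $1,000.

σ_{21d} = 3.99% × √21 = 18.284%.
ES multiplier = φ(z)/(1−α) = 0.014453/0.005 = 2.891.
ES = 18.284% × 2.891 = 52.859%; on $4,000,000: $2,114,360.

$2,114,000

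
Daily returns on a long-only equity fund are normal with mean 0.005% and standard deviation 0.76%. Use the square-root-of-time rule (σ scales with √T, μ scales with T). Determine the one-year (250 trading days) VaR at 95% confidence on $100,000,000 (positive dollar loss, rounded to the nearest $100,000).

$18,500,000

At 95%, z = 1.645.
σ_{250d} = 0.76% × √250 = 12.017%; μ_{250d} = 250 × 0.005% = 1.250%.
VaR = −(1.250%) + 1.645 × 12.017% = 18.518%.
On $100,000,000: 0.18518 × $100,000,000 = $18,518,000.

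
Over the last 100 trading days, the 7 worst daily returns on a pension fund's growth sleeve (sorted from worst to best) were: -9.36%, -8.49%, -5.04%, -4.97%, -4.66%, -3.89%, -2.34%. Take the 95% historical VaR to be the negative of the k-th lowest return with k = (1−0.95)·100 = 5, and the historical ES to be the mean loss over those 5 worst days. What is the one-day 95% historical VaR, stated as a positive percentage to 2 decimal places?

4.66%

k = 5; the 5th lowest return is -4.66%, so VaR = 4.66%.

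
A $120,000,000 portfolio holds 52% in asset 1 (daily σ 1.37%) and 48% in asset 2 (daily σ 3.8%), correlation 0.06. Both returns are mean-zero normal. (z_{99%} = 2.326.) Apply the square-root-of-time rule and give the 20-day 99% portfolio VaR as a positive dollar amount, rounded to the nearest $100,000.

$24,900,000

σ_p = √(0.52²·1.37² + 0.48²·3.8² + 2·0.06·0.52·0.48·1.37·3.8) = 1.998%.
σ_{20d} = 1.998% × √20 = 8.935%.
VaR = 2.326 × 8.935% = 20.783%; on $120,000,000 that is $24,939,600.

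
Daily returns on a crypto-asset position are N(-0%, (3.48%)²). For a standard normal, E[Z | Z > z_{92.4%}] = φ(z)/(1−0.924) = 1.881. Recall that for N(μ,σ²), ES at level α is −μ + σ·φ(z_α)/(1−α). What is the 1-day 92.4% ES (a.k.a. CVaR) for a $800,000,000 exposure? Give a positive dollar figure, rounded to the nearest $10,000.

ES = 3.48% × 1.881 = 6.546%.
On $800,000,000: 0.06546 × $800,000,000 = $52,368,000.

$52,370,000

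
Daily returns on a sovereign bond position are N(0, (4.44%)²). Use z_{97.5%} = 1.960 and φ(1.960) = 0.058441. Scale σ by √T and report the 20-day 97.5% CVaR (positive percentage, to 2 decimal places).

σ_{20d} = 4.44% × √20 = 19.856%.
ES multiplier = φ(z)/(1−α) = 0.058441/0.025 = 2.338.
ES = 19.856% × 2.338 = 46.423%.

46.42%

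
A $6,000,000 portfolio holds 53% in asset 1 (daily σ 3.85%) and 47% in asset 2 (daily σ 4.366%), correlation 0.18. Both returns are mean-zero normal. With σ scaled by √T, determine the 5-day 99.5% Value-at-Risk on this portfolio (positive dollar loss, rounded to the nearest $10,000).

σ_p = √(0.53²·3.85² + 0.47²·4.366² + 2·0.18·0.53·0.47·3.85·4.366) = 3.144%.
σ_{5d} = 3.144% × √5 = 7.030%.
z(99.5%) = 2.576.
VaR = 2.576 × 7.030% = 18.109%; on $6,000,000 that is $1,086,540.

$1,090,000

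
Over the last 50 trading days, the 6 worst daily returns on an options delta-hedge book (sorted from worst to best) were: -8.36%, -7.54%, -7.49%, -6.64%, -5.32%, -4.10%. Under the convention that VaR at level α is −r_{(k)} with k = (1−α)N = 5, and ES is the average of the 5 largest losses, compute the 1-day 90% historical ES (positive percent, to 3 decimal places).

7.070%

The 5 worst returns sum to -35.35%.
ES = −(-35.35%) / 5 = 7.07% ≈ 7.070%.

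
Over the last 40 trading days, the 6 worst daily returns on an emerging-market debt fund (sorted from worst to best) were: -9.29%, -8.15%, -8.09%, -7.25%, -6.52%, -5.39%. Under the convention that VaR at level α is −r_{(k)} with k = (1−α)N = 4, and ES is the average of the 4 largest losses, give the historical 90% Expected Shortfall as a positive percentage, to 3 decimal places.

8.195%

The 4 worst returns sum to -32.78%.
ES = −(-32.78%) / 4 = 8.195%.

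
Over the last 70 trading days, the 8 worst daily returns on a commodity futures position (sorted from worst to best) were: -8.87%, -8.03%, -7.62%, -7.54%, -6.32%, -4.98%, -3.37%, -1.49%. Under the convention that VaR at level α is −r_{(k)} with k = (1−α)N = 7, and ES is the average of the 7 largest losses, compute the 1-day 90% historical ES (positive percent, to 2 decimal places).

6.68%

The 7 worst returns sum to -46.73%.
ES = −(-46.73%) / 7 = 6.6757…% ≈ 6.68%.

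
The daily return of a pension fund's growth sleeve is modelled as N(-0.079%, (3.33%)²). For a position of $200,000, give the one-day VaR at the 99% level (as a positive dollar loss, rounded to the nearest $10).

At 99% one-sided, z = 2.326.
VaR = −μ + z·σ = −(-0.079%) + 2.326 × 3.33% = 7.825%.
On $200,000: 0.07825 × $200,000 = $15,650.

$15,650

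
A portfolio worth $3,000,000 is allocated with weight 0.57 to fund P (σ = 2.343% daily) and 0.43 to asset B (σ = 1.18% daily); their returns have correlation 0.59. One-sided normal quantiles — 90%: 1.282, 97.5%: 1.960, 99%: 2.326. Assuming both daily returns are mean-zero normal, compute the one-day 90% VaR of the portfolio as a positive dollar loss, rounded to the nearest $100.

σ_p² = 0.57²·2.343² + 0.43²·1.18² + 2·0.59·0.57·0.43·2.343·1.18 = 2.8407 (%²).
σ_p = √2.8407 = 1.685%.
VaR = 1.282 × 1.685% = 2.160%; on $3,000,000 that is $64,800.

$64,800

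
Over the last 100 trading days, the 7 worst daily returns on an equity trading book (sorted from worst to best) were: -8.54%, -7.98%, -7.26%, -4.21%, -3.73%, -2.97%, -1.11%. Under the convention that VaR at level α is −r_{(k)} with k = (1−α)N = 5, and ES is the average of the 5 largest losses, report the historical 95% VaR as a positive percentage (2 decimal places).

k = 5; the 5th lowest return is -3.73%, so VaR = 3.73%.

3.73%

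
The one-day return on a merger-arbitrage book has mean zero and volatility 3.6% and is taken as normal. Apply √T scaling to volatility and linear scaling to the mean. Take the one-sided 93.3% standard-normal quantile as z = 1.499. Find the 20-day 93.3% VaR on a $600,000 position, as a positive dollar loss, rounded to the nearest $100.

$144,800

σ_{20d} = 3.6% × √20 = 16.100%.
VaR = 1.499 × 16.100% = 24.134%.
On $600,000: 0.24134 × $600,000 = $144,804.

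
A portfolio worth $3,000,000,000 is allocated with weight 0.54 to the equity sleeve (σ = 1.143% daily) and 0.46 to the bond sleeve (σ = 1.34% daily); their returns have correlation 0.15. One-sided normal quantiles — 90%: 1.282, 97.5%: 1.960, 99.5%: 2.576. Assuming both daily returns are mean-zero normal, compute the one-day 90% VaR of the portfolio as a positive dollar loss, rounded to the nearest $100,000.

σ_p² = 0.54²·1.143² + 0.46²·1.34² + 2·0.15·0.54·0.46·1.143·1.34 = 0.8750 (%²).
σ_p = √0.8750 = 0.935%.
VaR = 1.282 × 0.935% = 1.199%; on $3,000,000,000 that is $35,970,000.

$36,000,000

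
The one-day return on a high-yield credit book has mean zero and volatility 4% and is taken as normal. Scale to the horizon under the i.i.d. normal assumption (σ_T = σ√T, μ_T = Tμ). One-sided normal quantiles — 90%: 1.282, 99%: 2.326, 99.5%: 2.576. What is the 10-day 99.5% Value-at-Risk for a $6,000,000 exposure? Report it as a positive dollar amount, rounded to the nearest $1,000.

σ_{10d} = 4% × √10 = 12.649%.
VaR = 2.576 × 12.649% = 32.584%.
On $6,000,000: 0.32584 × $6,000,000 = $1,955,040.

$1,955,000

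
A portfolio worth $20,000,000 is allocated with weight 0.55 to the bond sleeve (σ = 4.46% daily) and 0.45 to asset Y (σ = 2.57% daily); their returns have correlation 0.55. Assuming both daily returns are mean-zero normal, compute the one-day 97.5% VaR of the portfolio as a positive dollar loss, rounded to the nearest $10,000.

σ_p² = 0.55²·4.46² + 0.45²·2.57² + 2·0.55·0.55·0.45·4.46·2.57 = 10.4753 (%²).
σ_p = √10.4753 = 3.237%.
At 97.5%, z = 1.960.
VaR = 1.960 × 3.237% = 6.345%; on $20,000,000 that is $1,269,000.

$1,270,000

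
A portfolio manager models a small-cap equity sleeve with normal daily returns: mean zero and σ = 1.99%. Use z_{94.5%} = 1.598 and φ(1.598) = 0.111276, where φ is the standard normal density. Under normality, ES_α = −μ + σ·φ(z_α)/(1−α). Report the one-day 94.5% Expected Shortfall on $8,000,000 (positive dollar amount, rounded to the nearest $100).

$322,100

Tail multiplier: φ(z)/(1−α) = 0.111276 / 0.055 = 2.023.
ES = 1.99% × 2.023 = 4.026%.
On $8,000,000: 0.04026 × $8,000,000 = $322,080.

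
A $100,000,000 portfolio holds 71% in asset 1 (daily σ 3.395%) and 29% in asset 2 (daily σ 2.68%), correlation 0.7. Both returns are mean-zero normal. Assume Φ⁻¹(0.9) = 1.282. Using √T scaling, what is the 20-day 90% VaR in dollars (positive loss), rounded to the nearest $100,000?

$17,200,000

σ_p = √(0.71²·3.395² + 0.29²·2.68² + 2·0.7·0.71·0.29·3.395·2.68) = 3.006%.
σ_{20d} = 3.006% × √20 = 13.443%.
VaR = 1.282 × 13.443% = 17.234%; on $100,000,000 that is $17,234,000.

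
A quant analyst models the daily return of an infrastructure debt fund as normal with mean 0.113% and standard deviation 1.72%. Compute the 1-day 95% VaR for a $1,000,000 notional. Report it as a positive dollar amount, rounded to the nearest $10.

$27,160

At 95% one-sided, z = 1.645.
VaR = −μ + z·σ = −(0.113%) + 1.645 × 1.72% = 2.716%.
On $1,000,000: 0.02716 × $1,000,000 = $27,160.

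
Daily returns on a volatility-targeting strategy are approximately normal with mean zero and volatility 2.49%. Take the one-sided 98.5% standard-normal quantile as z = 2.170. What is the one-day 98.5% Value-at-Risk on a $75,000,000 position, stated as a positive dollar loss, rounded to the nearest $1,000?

$4,052,000

VaR = z·σ = 2.170 × 2.49% = 5.403%.
On $75,000,000: 0.05403 × $75,000,000 = $4,052,250.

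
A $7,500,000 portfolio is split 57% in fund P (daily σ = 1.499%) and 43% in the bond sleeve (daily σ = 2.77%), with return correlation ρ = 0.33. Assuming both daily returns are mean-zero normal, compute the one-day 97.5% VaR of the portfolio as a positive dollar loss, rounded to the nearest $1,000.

σ_p² = 0.57²·1.499² + 0.43²·2.77² + 2·0.33·0.57·0.43·1.499·2.77 = 2.8205 (%²).
σ_p = √2.8205 = 1.679%.
At 97.5%, z = 1.960.
VaR = 1.960 × 1.679% = 3.291%; on $7,500,000 that is $246,825.

$247,000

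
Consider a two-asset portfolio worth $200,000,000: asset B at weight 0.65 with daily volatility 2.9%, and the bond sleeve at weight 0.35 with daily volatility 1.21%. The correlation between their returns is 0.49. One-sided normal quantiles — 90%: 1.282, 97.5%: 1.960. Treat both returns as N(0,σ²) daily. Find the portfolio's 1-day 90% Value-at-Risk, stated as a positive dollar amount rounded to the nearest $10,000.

σ_p² = 0.65²·2.9² + 0.35²·1.21² + 2·0.49·0.65·0.35·2.9·1.21 = 4.5149 (%²).
σ_p = √4.5149 = 2.125%.
VaR = 1.282 × 2.125% = 2.724%; on $200,000,000 that is $5,448,000.

$5,450,000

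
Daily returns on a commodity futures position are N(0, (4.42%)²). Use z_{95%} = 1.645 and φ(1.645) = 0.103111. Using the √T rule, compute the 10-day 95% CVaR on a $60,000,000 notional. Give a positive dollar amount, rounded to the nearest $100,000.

$17,300,000

σ_{10d} = 4.42% × √10 = 13.977%.
ES multiplier = φ(z)/(1−α) = 0.103111/0.05 = 2.062.
ES = 13.977% × 2.062 = 28.821%; on $60,000,000: $17,292,600.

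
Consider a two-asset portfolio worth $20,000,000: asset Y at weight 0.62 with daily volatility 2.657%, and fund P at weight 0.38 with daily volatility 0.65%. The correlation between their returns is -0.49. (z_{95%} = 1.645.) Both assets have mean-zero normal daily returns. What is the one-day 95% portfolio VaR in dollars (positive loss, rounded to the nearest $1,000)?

$507,000

σ_p² = 0.62²·2.657² + 0.38²·0.65² + 2·-0.49·0.62·0.38·2.657·0.65 = 2.3760 (%²).
σ_p = √2.3760 = 1.541%.
VaR = 1.645 × 1.541% = 2.535%; on $20,000,000 that is $507,000.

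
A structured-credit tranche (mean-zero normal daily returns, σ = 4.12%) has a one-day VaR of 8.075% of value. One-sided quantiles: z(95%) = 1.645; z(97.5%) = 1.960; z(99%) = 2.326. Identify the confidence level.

97.5%

Implied z = VaR/σ = 8.075 / 4.12 = 1.960.
This matches z(97.5%) = 1.960.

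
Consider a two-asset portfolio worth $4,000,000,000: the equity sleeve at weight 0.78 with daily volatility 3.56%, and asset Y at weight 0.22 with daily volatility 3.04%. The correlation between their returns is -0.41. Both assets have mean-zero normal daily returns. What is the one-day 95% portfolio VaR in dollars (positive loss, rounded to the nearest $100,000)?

$169,500,000

σ_p² = 0.78²·3.56² + 0.22²·3.04² + 2·-0.41·0.78·0.22·3.56·3.04 = 6.6351 (%²).
σ_p = √6.6351 = 2.576%.
At 95%, z = 1.645.
VaR = 1.645 × 2.576% = 4.238%; on $4,000,000,000 that is $169,520,000.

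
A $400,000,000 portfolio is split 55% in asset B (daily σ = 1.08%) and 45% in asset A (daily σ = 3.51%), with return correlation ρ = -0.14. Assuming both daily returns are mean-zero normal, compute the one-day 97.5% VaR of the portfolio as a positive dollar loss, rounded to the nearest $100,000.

$12,600,000

σ_p² = 0.55²·1.08² + 0.45²·3.51² + 2·-0.14·0.55·0.45·1.08·3.51 = 2.5850 (%²).
σ_p = √2.5850 = 1.608%.
At 97.5%, z = 1.960.
VaR = 1.960 × 1.608% = 3.152%; on $400,000,000 that is $12,608,000.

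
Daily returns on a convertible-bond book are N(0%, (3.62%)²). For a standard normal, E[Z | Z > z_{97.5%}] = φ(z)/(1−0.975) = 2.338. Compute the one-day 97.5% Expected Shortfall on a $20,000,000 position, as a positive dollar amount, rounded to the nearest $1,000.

ES = 3.62% × 2.338 = 8.464%.
On $20,000,000: 0.08464 × $20,000,000 = $1,692,800.

$1,693,000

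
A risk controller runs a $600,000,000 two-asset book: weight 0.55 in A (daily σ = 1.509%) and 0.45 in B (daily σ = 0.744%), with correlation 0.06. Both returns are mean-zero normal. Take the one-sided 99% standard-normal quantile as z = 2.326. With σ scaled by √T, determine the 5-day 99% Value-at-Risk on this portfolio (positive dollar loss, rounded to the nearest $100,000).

$28,500,000

σ_p = √(0.55²·1.509² + 0.45²·0.744² + 2·0.06·0.55·0.45·1.509·0.744) = 0.913%.
σ_{5d} = 0.913% × √5 = 2.042%.
VaR = 2.326 × 2.042% = 4.750%; on $600,000,000 that is $28,500,000.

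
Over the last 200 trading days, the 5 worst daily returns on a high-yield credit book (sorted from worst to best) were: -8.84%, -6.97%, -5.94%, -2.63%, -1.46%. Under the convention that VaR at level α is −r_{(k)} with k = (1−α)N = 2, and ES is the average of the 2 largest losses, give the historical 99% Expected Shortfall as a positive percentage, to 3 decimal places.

The 2 worst returns sum to -15.81%.
ES = −(-15.81%) / 2 = 7.905%.

7.905%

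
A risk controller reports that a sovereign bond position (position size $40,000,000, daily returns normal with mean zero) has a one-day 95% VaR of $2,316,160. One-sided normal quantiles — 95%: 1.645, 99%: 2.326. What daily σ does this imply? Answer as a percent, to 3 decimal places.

VaR as a fraction: $2,316,160 / $40,000,000 = 5.790%.
σ = VaR / z = 5.790% / 1.645 = 3.520%.

3.520%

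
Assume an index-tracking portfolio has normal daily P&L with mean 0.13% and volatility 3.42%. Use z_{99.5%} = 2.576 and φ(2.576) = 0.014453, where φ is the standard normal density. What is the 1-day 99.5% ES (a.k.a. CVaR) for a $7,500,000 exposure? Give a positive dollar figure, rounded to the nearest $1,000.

$732,000

Tail multiplier: φ(z)/(1−α) = 0.014453 / 0.005 = 2.891.
ES = −(0.13%) + 3.42% × 2.891 = 9.757%.
On $7,500,000: 0.09757 × $7,500,000 = $731,775.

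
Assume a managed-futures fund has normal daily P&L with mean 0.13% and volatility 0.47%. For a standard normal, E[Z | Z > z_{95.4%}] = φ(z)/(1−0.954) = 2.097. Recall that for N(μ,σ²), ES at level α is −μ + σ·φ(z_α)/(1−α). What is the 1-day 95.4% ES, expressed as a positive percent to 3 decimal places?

0.856%

ES = −(0.13%) + 0.47% × 2.097 = 0.856%.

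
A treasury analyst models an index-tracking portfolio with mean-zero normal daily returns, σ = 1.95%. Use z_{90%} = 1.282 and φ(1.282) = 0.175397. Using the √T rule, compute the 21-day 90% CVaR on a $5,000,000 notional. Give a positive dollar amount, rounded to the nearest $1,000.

σ_{21d} = 1.95% × √21 = 8.936%.
ES multiplier = φ(z)/(1−α) = 0.175397/0.1 = 1.754.
ES = 8.936% × 1.754 = 15.674%; on $5,000,000: $783,700.

$784,000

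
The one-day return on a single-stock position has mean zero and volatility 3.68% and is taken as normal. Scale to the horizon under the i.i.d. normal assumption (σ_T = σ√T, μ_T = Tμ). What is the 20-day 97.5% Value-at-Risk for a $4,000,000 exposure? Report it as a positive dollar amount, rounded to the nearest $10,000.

$1,290,000

At 97.5%, z = 1.960.
σ_{20d} = 3.68% × √20 = 16.457%.
VaR = 1.960 × 16.457% = 32.256%.
On $4,000,000: 0.32256 × $4,000,000 = $1,290,240.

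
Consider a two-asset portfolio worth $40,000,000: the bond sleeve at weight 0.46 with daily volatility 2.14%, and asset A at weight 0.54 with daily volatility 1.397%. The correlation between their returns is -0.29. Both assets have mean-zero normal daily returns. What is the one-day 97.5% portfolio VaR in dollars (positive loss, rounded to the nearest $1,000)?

$825,000

σ_p² = 0.46²·2.14² + 0.54²·1.397² + 2·-0.29·0.46·0.54·2.14·1.397 = 1.1074 (%²).
σ_p = √1.1074 = 1.052%.
At 97.5%, z = 1.960.
VaR = 1.960 × 1.052% = 2.062%; on $40,000,000 that is $824,800.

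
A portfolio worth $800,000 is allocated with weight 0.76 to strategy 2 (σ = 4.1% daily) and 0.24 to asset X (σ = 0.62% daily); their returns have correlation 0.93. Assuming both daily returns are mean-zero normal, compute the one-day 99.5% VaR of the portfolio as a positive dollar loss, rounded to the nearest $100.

σ_p² = 0.76²·4.1² + 0.24²·0.62² + 2·0.93·0.76·0.24·4.1·0.62 = 10.5940 (%²).
σ_p = √10.5940 = 3.255%.
At 99.5%, z = 2.576.
VaR = 2.576 × 3.255% = 8.385%; on $800,000 that is $67,080.

$67,100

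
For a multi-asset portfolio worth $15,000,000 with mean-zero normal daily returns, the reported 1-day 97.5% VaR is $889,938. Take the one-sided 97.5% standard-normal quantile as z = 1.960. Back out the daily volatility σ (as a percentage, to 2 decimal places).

VaR as a fraction: $889,938 / $15,000,000 = 5.933%.
σ = VaR / z = 5.933% / 1.960 = 3.027%.

3.03%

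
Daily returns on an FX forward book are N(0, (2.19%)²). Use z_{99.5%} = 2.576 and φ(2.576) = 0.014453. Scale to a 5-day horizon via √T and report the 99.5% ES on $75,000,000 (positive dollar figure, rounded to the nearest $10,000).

σ_{5d} = 2.19% × √5 = 4.897%.
ES multiplier = φ(z)/(1−α) = 0.014453/0.005 = 2.891.
ES = 4.897% × 2.891 = 14.157%; on $75,000,000: $10,617,750.

$10,620,000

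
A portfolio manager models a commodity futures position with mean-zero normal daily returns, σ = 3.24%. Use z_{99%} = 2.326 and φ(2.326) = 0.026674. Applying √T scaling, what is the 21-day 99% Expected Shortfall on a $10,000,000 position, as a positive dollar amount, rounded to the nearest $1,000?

$3,960,000

σ_{21d} = 3.24% × √21 = 14.848%.
ES multiplier = φ(z)/(1−α) = 0.026674/0.01 = 2.667.
ES = 14.848% × 2.667 = 39.600%; on $10,000,000: $3,960,000.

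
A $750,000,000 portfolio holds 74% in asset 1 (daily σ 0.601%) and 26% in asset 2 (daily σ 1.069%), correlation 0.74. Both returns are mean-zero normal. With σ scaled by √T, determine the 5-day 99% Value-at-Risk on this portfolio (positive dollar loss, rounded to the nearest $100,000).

σ_p = √(0.74²·0.601² + 0.26²·1.069² + 2·0.74·0.74·0.26·0.601·1.069) = 0.677%.
σ_{5d} = 0.677% × √5 = 1.514%.
z(99%) = 2.326.
VaR = 2.326 × 1.514% = 3.522%; on $750,000,000 that is $26,415,000.

$26,400,000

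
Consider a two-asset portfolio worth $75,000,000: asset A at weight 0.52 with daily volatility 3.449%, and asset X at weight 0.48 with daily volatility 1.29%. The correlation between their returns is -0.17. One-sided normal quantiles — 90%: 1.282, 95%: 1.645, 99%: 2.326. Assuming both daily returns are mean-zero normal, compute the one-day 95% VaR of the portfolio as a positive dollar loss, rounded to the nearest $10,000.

$2,210,000

σ_p² = 0.52²·3.449² + 0.48²·1.29² + 2·-0.17·0.52·0.48·3.449·1.29 = 3.2224 (%²).
σ_p = √3.2224 = 1.795%.
VaR = 1.645 × 1.795% = 2.953%; on $75,000,000 that is $2,214,750.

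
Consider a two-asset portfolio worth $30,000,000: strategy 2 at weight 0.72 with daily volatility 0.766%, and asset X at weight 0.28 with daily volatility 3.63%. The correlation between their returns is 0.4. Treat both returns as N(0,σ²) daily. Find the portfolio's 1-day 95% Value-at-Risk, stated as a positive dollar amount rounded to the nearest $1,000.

$659,000

σ_p² = 0.72²·0.766² + 0.28²·3.63² + 2·0.4·0.72·0.28·0.766·3.63 = 1.7857 (%²).
σ_p = √1.7857 = 1.336%.
At 95%, z = 1.645.
VaR = 1.645 × 1.336% = 2.198%; on $30,000,000 that is $659,400.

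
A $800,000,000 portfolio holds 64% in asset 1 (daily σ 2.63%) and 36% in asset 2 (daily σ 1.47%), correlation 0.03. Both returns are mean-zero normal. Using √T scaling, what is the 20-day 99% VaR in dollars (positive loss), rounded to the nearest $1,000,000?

$148,000,000

σ_p = √(0.64²·2.63² + 0.36²·1.47² + 2·0.03·0.64·0.36·2.63·1.47) = 1.780%.
σ_{20d} = 1.780% × √20 = 7.960%.
z(99%) = 2.326.
VaR = 2.326 × 7.960% = 18.515%; on $800,000,000 that is $148,120,000.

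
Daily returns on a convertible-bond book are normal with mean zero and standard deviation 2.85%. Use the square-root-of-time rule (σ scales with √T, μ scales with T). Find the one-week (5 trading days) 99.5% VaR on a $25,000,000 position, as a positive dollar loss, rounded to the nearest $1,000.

$4,104,000

At 99.5%, z = 2.576.
σ_{5d} = 2.85% × √5 = 6.373%.
VaR = 2.576 × 6.373% = 16.417%.
On $25,000,000: 0.16417 × $25,000,000 = $4,104,250.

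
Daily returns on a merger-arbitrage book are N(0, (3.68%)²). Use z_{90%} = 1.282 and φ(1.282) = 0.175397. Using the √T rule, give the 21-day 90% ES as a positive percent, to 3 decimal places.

29.579%

σ_{21d} = 3.68% × √21 = 16.864%.
ES multiplier = φ(z)/(1−α) = 0.175397/0.1 = 1.754.
ES = 16.864% × 1.754 = 29.579%.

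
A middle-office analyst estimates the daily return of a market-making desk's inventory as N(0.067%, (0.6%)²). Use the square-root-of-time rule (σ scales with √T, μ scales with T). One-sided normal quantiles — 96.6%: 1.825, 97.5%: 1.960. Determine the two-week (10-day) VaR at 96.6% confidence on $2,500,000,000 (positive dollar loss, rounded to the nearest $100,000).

$69,800,000

σ_{10d} = 0.6% × √10 = 1.897%; μ_{10d} = 10 × 0.067% = 0.670%.
VaR = −(0.670%) + 1.825 × 1.897% = 2.792%.
On $2,500,000,000: 0.02792 × $2,500,000,000 = $69,800,000.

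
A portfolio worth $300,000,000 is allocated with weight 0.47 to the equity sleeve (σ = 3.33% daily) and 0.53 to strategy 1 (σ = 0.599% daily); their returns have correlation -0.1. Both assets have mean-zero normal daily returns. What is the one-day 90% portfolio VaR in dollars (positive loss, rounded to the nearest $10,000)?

σ_p² = 0.47²·3.33² + 0.53²·0.599² + 2·-0.1·0.47·0.53·3.33·0.599 = 2.4510 (%²).
σ_p = √2.4510 = 1.566%.
At 90%, z = 1.282.
VaR = 1.282 × 1.566% = 2.008%; on $300,000,000 that is $6,024,000.

$6,020,000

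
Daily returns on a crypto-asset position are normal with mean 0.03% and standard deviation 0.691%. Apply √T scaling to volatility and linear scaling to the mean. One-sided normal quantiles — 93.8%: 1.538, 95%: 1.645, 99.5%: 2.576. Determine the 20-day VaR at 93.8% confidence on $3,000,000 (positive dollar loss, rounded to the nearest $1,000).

σ_{20d} = 0.691% × √20 = 3.090%; μ_{20d} = 20 × 0.03% = 0.600%.
VaR = −(0.600%) + 1.538 × 3.090% = 4.152%.
On $3,000,000: 0.04152 × $3,000,000 = $124,560.

$125,000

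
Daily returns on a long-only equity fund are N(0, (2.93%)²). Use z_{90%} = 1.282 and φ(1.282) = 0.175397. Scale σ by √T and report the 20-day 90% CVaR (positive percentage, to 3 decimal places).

σ_{20d} = 2.93% × √20 = 13.103%.
ES multiplier = φ(z)/(1−α) = 0.175397/0.1 = 1.754.
ES = 13.103% × 1.754 = 22.983%.

22.983%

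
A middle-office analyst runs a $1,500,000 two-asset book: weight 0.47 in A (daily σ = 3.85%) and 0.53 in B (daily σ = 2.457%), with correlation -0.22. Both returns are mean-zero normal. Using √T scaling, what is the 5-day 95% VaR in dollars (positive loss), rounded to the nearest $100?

σ_p = √(0.47²·3.85² + 0.53²·2.457² + 2·-0.22·0.47·0.53·3.85·2.457) = 1.983%.
σ_{5d} = 1.983% × √5 = 4.434%.
z(95%) = 1.645.
VaR = 1.645 × 4.434% = 7.294%; on $1,500,000 that is $109,410.

$109,400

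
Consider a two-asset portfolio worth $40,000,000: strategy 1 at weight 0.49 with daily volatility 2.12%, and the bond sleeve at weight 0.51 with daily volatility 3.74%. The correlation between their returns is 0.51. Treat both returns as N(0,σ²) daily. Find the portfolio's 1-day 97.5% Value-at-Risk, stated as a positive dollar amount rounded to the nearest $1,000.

$2,035,000

σ_p² = 0.49²·2.12² + 0.51²·3.74² + 2·0.51·0.49·0.51·2.12·3.74 = 6.7383 (%²).
σ_p = √6.7383 = 2.596%.
At 97.5%, z = 1.960.
VaR = 1.960 × 2.596% = 5.088%; on $40,000,000 that is $2,035,200.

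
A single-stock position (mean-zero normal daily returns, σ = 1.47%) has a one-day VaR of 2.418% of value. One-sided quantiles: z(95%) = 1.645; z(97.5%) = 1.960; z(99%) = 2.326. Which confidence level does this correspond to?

Implied z = VaR/σ = 2.418 / 1.47 = 1.645.
This matches z(95%) = 1.645.

95%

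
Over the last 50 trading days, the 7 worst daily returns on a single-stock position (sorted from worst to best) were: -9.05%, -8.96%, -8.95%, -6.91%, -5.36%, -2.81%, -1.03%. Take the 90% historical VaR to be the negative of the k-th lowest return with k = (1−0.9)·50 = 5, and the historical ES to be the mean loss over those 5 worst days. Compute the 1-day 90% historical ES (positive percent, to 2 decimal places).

7.85%

The 5 worst returns sum to -39.23%.
ES = −(-39.23%) / 5 = 7.846% ≈ 7.85%.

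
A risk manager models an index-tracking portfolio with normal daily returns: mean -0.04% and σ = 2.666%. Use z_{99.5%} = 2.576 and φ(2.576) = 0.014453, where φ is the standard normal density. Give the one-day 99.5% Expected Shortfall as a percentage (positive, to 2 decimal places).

Tail multiplier: φ(z)/(1−α) = 0.014453 / 0.005 = 2.891.
ES = −(-0.04%) + 2.666% × 2.891 = 7.747%.

7.75%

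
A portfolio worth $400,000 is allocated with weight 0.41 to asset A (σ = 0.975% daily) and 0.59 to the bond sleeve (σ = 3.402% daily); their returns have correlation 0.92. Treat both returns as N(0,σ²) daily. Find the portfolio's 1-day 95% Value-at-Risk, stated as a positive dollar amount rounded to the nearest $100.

σ_p² = 0.41²·0.975² + 0.59²·3.402² + 2·0.92·0.41·0.59·0.975·3.402 = 5.6649 (%²).
σ_p = √5.6649 = 2.380%.
At 95%, z = 1.645.
VaR = 1.645 × 2.380% = 3.915%; on $400,000 that is $15,660.

$15,700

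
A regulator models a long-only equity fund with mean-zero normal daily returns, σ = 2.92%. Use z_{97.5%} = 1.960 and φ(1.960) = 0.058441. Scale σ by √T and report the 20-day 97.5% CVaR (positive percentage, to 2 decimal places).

σ_{20d} = 2.92% × √20 = 13.059%.
ES multiplier = φ(z)/(1−α) = 0.058441/0.025 = 2.338.
ES = 13.059% × 2.338 = 30.532%.

30.53%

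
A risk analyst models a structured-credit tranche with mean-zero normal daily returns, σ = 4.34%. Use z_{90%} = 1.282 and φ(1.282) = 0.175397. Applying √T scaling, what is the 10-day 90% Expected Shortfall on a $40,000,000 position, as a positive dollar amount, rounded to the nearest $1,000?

$9,629,000

σ_{10d} = 4.34% × √10 = 13.724%.
ES multiplier = φ(z)/(1−α) = 0.175397/0.1 = 1.754.
ES = 13.724% × 1.754 = 24.072%; on $40,000,000: $9,628,800.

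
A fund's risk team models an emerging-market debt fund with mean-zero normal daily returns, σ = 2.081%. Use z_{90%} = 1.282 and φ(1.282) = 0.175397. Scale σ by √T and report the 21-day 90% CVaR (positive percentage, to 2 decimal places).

σ_{21d} = 2.081% × √21 = 9.536%.
ES multiplier = φ(z)/(1−α) = 0.175397/0.1 = 1.754.
ES = 9.536% × 1.754 = 16.726%.

16.73%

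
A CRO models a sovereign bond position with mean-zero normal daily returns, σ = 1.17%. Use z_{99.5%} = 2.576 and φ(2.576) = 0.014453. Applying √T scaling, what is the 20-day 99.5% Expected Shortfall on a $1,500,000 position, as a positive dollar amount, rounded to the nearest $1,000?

$227,000

σ_{20d} = 1.17% × √20 = 5.232%.
ES multiplier = φ(z)/(1−α) = 0.014453/0.005 = 2.891.
ES = 5.232% × 2.891 = 15.126%; on $1,500,000: $226,890.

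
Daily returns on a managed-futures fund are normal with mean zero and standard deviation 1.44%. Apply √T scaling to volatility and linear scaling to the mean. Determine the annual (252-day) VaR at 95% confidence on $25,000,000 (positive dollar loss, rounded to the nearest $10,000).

$9,400,000

At 95%, z = 1.645.
σ_{252d} = 1.44% × √252 = 22.859%.
VaR = 1.645 × 22.859% = 37.603%.
On $25,000,000: 0.37603 × $25,000,000 = $9,400,750.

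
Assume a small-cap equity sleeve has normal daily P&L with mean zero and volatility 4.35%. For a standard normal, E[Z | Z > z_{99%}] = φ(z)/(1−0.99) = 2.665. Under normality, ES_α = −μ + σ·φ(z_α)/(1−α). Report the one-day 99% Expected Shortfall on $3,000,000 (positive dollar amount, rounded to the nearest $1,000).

ES = 4.35% × 2.665 = 11.593%.
On $3,000,000: 0.11593 × $3,000,000 = $347,790.

$348,000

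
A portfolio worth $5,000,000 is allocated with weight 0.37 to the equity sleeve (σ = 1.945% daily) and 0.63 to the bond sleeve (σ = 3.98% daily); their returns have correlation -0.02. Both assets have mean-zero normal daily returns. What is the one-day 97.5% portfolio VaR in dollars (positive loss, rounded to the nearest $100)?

σ_p² = 0.37²·1.945² + 0.63²·3.98² + 2·-0.02·0.37·0.63·1.945·3.98 = 6.7328 (%²).
σ_p = √6.7328 = 2.595%.
At 97.5%, z = 1.960.
VaR = 1.960 × 2.595% = 5.086%; on $5,000,000 that is $254,300.

$254,300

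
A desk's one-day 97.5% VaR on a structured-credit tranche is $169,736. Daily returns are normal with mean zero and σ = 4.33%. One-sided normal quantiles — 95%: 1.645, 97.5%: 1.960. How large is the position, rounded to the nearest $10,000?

$2,000,000

VaR as a fraction of value: z·σ = 1.960 × 4.33% = 8.4868%.
Position = $169,736 / 0.084868 = $2,000,000.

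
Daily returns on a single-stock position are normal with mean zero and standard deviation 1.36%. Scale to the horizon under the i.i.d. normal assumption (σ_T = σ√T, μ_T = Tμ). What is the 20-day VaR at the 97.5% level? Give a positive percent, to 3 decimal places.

At 97.5%, z = 1.960.
σ_{20d} = 1.36% × √20 = 6.082%.
VaR = 1.960 × 6.082% = 11.921%.

11.921%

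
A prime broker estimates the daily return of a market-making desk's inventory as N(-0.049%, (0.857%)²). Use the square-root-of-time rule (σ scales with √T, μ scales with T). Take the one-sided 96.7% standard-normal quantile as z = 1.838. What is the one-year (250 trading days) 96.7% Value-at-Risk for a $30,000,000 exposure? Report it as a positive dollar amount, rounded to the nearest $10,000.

σ_{250d} = 0.857% × √250 = 13.550%; μ_{250d} = 250 × -0.049% = -12.250%.
VaR = −(-12.250%) + 1.838 × 13.550% = 37.155%.
On $30,000,000: 0.37155 × $30,000,000 = $11,146,500.

$11,150,000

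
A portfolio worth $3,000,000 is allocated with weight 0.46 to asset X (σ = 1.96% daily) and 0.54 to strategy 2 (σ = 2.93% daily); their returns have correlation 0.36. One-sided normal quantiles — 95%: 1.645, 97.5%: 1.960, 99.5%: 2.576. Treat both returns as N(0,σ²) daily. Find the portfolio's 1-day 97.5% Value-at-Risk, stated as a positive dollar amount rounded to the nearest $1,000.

$123,000

σ_p² = 0.46²·1.96² + 0.54²·2.93² + 2·0.36·0.46·0.54·1.96·2.93 = 4.3433 (%²).
σ_p = √4.3433 = 2.084%.
VaR = 1.960 × 2.084% = 4.085%; on $3,000,000 that is $122,550.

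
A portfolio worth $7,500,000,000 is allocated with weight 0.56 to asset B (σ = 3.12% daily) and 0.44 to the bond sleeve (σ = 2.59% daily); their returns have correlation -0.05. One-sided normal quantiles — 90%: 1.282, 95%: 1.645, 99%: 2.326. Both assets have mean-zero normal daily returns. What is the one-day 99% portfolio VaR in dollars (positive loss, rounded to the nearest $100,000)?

$355,500,000

σ_p² = 0.56²·3.12² + 0.44²·2.59² + 2·-0.05·0.56·0.44·3.12·2.59 = 4.1523 (%²).
σ_p = √4.1523 = 2.038%.
VaR = 2.326 × 2.038% = 4.740%; on $7,500,000,000 that is $355,500,000.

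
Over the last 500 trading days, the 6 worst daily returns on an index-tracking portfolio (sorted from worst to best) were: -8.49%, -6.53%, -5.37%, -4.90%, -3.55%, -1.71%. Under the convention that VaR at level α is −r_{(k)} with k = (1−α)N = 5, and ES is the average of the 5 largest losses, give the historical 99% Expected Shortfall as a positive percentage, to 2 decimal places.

The 5 worst returns sum to -28.84%.
ES = −(-28.84%) / 5 = 5.768% ≈ 5.77%.

5.77%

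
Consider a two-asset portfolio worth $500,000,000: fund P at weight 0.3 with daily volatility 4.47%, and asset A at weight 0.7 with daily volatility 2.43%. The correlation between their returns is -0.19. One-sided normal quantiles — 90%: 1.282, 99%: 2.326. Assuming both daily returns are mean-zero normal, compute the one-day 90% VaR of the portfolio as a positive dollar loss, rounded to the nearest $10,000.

σ_p² = 0.3²·4.47² + 0.7²·2.43² + 2·-0.19·0.3·0.7·4.47·2.43 = 3.8249 (%²).
σ_p = √3.8249 = 1.956%.
VaR = 1.282 × 1.956% = 2.508%; on $500,000,000 that is $12,540,000.

$12,540,000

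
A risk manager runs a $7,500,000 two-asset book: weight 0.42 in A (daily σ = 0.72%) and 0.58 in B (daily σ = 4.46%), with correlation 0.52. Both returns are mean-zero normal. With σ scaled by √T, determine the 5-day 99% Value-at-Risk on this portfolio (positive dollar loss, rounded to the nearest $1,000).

σ_p = √(0.42²·0.72² + 0.58²·4.46² + 2·0.52·0.42·0.58·0.72·4.46) = 2.756%.
σ_{5d} = 2.756% × √5 = 6.163%.
z(99%) = 2.326.
VaR = 2.326 × 6.163% = 14.335%; on $7,500,000 that is $1,075,125.

$1,075,000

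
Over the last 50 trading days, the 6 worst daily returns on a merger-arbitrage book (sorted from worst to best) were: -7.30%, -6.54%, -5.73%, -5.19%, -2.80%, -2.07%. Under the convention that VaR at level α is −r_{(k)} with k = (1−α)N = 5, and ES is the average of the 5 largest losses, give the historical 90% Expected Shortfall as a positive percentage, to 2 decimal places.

The 5 worst returns sum to -27.56%.
ES = −(-27.56%) / 5 = 5.512% ≈ 5.51%.

5.51%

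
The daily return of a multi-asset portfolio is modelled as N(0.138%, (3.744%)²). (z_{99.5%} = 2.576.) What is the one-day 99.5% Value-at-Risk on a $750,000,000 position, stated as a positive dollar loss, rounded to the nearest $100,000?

$71,300,000

VaR = −μ + z·σ = −(0.138%) + 2.576 × 3.744% = 9.507%.
On $750,000,000: 0.09507 × $750,000,000 = $71,302,500.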